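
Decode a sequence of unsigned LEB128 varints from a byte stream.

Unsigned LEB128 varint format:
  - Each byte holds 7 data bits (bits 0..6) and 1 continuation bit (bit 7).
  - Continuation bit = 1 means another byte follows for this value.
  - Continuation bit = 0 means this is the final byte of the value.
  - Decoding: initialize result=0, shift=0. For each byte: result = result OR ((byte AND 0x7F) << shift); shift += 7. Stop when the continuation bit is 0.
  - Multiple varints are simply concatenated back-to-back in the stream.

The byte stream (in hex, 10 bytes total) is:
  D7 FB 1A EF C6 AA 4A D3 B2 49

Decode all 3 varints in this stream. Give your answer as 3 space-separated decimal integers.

Answer: 441815 155886447 1202515

Derivation:
  byte[0]=0xD7 cont=1 payload=0x57=87: acc |= 87<<0 -> acc=87 shift=7
  byte[1]=0xFB cont=1 payload=0x7B=123: acc |= 123<<7 -> acc=15831 shift=14
  byte[2]=0x1A cont=0 payload=0x1A=26: acc |= 26<<14 -> acc=441815 shift=21 [end]
Varint 1: bytes[0:3] = D7 FB 1A -> value 441815 (3 byte(s))
  byte[3]=0xEF cont=1 payload=0x6F=111: acc |= 111<<0 -> acc=111 shift=7
  byte[4]=0xC6 cont=1 payload=0x46=70: acc |= 70<<7 -> acc=9071 shift=14
  byte[5]=0xAA cont=1 payload=0x2A=42: acc |= 42<<14 -> acc=697199 shift=21
  byte[6]=0x4A cont=0 payload=0x4A=74: acc |= 74<<21 -> acc=155886447 shift=28 [end]
Varint 2: bytes[3:7] = EF C6 AA 4A -> value 155886447 (4 byte(s))
  byte[7]=0xD3 cont=1 payload=0x53=83: acc |= 83<<0 -> acc=83 shift=7
  byte[8]=0xB2 cont=1 payload=0x32=50: acc |= 50<<7 -> acc=6483 shift=14
  byte[9]=0x49 cont=0 payload=0x49=73: acc |= 73<<14 -> acc=1202515 shift=21 [end]
Varint 3: bytes[7:10] = D3 B2 49 -> value 1202515 (3 byte(s))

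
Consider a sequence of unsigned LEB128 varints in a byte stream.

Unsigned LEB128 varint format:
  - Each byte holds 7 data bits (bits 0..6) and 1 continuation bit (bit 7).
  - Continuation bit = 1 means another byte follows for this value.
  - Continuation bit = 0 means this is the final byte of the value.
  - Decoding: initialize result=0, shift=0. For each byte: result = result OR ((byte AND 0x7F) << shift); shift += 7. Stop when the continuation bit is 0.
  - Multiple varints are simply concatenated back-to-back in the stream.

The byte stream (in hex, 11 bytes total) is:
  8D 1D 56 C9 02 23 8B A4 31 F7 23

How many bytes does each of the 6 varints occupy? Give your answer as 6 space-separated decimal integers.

  byte[0]=0x8D cont=1 payload=0x0D=13: acc |= 13<<0 -> acc=13 shift=7
  byte[1]=0x1D cont=0 payload=0x1D=29: acc |= 29<<7 -> acc=3725 shift=14 [end]
Varint 1: bytes[0:2] = 8D 1D -> value 3725 (2 byte(s))
  byte[2]=0x56 cont=0 payload=0x56=86: acc |= 86<<0 -> acc=86 shift=7 [end]
Varint 2: bytes[2:3] = 56 -> value 86 (1 byte(s))
  byte[3]=0xC9 cont=1 payload=0x49=73: acc |= 73<<0 -> acc=73 shift=7
  byte[4]=0x02 cont=0 payload=0x02=2: acc |= 2<<7 -> acc=329 shift=14 [end]
Varint 3: bytes[3:5] = C9 02 -> value 329 (2 byte(s))
  byte[5]=0x23 cont=0 payload=0x23=35: acc |= 35<<0 -> acc=35 shift=7 [end]
Varint 4: bytes[5:6] = 23 -> value 35 (1 byte(s))
  byte[6]=0x8B cont=1 payload=0x0B=11: acc |= 11<<0 -> acc=11 shift=7
  byte[7]=0xA4 cont=1 payload=0x24=36: acc |= 36<<7 -> acc=4619 shift=14
  byte[8]=0x31 cont=0 payload=0x31=49: acc |= 49<<14 -> acc=807435 shift=21 [end]
Varint 5: bytes[6:9] = 8B A4 31 -> value 807435 (3 byte(s))
  byte[9]=0xF7 cont=1 payload=0x77=119: acc |= 119<<0 -> acc=119 shift=7
  byte[10]=0x23 cont=0 payload=0x23=35: acc |= 35<<7 -> acc=4599 shift=14 [end]
Varint 6: bytes[9:11] = F7 23 -> value 4599 (2 byte(s))

Answer: 2 1 2 1 3 2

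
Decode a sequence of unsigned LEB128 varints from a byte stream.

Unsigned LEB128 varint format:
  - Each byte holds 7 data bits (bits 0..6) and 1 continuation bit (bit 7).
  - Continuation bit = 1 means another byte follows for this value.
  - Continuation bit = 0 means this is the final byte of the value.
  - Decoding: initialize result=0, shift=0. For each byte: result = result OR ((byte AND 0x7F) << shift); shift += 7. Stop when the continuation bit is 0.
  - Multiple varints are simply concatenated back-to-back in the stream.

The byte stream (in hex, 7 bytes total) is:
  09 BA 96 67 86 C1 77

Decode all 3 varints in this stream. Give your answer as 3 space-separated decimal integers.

Answer: 9 1690426 1958022

Derivation:
  byte[0]=0x09 cont=0 payload=0x09=9: acc |= 9<<0 -> acc=9 shift=7 [end]
Varint 1: bytes[0:1] = 09 -> value 9 (1 byte(s))
  byte[1]=0xBA cont=1 payload=0x3A=58: acc |= 58<<0 -> acc=58 shift=7
  byte[2]=0x96 cont=1 payload=0x16=22: acc |= 22<<7 -> acc=2874 shift=14
  byte[3]=0x67 cont=0 payload=0x67=103: acc |= 103<<14 -> acc=1690426 shift=21 [end]
Varint 2: bytes[1:4] = BA 96 67 -> value 1690426 (3 byte(s))
  byte[4]=0x86 cont=1 payload=0x06=6: acc |= 6<<0 -> acc=6 shift=7
  byte[5]=0xC1 cont=1 payload=0x41=65: acc |= 65<<7 -> acc=8326 shift=14
  byte[6]=0x77 cont=0 payload=0x77=119: acc |= 119<<14 -> acc=1958022 shift=21 [end]
Varint 3: bytes[4:7] = 86 C1 77 -> value 1958022 (3 byte(s))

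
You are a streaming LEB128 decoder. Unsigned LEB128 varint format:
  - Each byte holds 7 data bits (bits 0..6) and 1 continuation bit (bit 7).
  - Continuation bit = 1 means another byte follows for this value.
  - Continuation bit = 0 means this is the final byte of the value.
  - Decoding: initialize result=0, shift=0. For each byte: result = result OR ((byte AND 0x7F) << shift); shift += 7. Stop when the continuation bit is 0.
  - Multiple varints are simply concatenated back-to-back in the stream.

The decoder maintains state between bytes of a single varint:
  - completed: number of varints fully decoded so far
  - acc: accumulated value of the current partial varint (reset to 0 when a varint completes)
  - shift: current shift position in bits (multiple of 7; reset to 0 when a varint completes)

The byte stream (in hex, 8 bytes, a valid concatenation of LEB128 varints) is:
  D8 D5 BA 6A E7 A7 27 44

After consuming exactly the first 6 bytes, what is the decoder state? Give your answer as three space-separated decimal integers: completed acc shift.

Answer: 1 5095 14

Derivation:
byte[0]=0xD8 cont=1 payload=0x58: acc |= 88<<0 -> completed=0 acc=88 shift=7
byte[1]=0xD5 cont=1 payload=0x55: acc |= 85<<7 -> completed=0 acc=10968 shift=14
byte[2]=0xBA cont=1 payload=0x3A: acc |= 58<<14 -> completed=0 acc=961240 shift=21
byte[3]=0x6A cont=0 payload=0x6A: varint #1 complete (value=223259352); reset -> completed=1 acc=0 shift=0
byte[4]=0xE7 cont=1 payload=0x67: acc |= 103<<0 -> completed=1 acc=103 shift=7
byte[5]=0xA7 cont=1 payload=0x27: acc |= 39<<7 -> completed=1 acc=5095 shift=14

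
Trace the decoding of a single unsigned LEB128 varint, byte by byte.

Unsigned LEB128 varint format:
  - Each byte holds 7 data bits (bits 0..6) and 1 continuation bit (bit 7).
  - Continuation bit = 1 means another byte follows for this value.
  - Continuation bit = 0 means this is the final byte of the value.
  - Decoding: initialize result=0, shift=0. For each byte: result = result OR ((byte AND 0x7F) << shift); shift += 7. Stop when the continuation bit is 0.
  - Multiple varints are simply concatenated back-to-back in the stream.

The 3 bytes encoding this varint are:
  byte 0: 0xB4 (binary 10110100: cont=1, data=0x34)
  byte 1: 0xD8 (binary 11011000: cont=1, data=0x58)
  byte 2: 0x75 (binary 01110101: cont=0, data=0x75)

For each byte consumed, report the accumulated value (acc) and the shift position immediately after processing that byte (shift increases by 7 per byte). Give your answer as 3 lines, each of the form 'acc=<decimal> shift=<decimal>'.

byte 0=0xB4: payload=0x34=52, contrib = 52<<0 = 52; acc -> 52, shift -> 7
byte 1=0xD8: payload=0x58=88, contrib = 88<<7 = 11264; acc -> 11316, shift -> 14
byte 2=0x75: payload=0x75=117, contrib = 117<<14 = 1916928; acc -> 1928244, shift -> 21

Answer: acc=52 shift=7
acc=11316 shift=14
acc=1928244 shift=21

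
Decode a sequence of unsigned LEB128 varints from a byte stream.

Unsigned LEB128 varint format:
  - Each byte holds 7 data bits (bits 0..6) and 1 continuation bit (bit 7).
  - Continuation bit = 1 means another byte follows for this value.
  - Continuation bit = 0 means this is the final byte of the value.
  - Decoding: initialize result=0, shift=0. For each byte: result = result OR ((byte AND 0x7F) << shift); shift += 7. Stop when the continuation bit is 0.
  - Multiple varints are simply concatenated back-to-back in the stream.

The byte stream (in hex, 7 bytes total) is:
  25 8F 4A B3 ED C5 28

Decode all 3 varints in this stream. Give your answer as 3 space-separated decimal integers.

  byte[0]=0x25 cont=0 payload=0x25=37: acc |= 37<<0 -> acc=37 shift=7 [end]
Varint 1: bytes[0:1] = 25 -> value 37 (1 byte(s))
  byte[1]=0x8F cont=1 payload=0x0F=15: acc |= 15<<0 -> acc=15 shift=7
  byte[2]=0x4A cont=0 payload=0x4A=74: acc |= 74<<7 -> acc=9487 shift=14 [end]
Varint 2: bytes[1:3] = 8F 4A -> value 9487 (2 byte(s))
  byte[3]=0xB3 cont=1 payload=0x33=51: acc |= 51<<0 -> acc=51 shift=7
  byte[4]=0xED cont=1 payload=0x6D=109: acc |= 109<<7 -> acc=14003 shift=14
  byte[5]=0xC5 cont=1 payload=0x45=69: acc |= 69<<14 -> acc=1144499 shift=21
  byte[6]=0x28 cont=0 payload=0x28=40: acc |= 40<<21 -> acc=85030579 shift=28 [end]
Varint 3: bytes[3:7] = B3 ED C5 28 -> value 85030579 (4 byte(s))

Answer: 37 9487 85030579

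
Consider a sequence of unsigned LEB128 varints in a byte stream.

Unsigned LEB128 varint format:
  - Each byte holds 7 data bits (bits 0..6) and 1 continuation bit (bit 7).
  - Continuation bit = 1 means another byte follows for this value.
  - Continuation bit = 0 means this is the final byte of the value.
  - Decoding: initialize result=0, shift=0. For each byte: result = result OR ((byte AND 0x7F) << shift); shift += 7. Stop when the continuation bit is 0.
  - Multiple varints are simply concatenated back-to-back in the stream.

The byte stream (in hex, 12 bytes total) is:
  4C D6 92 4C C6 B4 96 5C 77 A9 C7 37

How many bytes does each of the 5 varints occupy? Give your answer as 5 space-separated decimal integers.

Answer: 1 3 4 1 3

Derivation:
  byte[0]=0x4C cont=0 payload=0x4C=76: acc |= 76<<0 -> acc=76 shift=7 [end]
Varint 1: bytes[0:1] = 4C -> value 76 (1 byte(s))
  byte[1]=0xD6 cont=1 payload=0x56=86: acc |= 86<<0 -> acc=86 shift=7
  byte[2]=0x92 cont=1 payload=0x12=18: acc |= 18<<7 -> acc=2390 shift=14
  byte[3]=0x4C cont=0 payload=0x4C=76: acc |= 76<<14 -> acc=1247574 shift=21 [end]
Varint 2: bytes[1:4] = D6 92 4C -> value 1247574 (3 byte(s))
  byte[4]=0xC6 cont=1 payload=0x46=70: acc |= 70<<0 -> acc=70 shift=7
  byte[5]=0xB4 cont=1 payload=0x34=52: acc |= 52<<7 -> acc=6726 shift=14
  byte[6]=0x96 cont=1 payload=0x16=22: acc |= 22<<14 -> acc=367174 shift=21
  byte[7]=0x5C cont=0 payload=0x5C=92: acc |= 92<<21 -> acc=193305158 shift=28 [end]
Varint 3: bytes[4:8] = C6 B4 96 5C -> value 193305158 (4 byte(s))
  byte[8]=0x77 cont=0 payload=0x77=119: acc |= 119<<0 -> acc=119 shift=7 [end]
Varint 4: bytes[8:9] = 77 -> value 119 (1 byte(s))
  byte[9]=0xA9 cont=1 payload=0x29=41: acc |= 41<<0 -> acc=41 shift=7
  byte[10]=0xC7 cont=1 payload=0x47=71: acc |= 71<<7 -> acc=9129 shift=14
  byte[11]=0x37 cont=0 payload=0x37=55: acc |= 55<<14 -> acc=910249 shift=21 [end]
Varint 5: bytes[9:12] = A9 C7 37 -> value 910249 (3 byte(s))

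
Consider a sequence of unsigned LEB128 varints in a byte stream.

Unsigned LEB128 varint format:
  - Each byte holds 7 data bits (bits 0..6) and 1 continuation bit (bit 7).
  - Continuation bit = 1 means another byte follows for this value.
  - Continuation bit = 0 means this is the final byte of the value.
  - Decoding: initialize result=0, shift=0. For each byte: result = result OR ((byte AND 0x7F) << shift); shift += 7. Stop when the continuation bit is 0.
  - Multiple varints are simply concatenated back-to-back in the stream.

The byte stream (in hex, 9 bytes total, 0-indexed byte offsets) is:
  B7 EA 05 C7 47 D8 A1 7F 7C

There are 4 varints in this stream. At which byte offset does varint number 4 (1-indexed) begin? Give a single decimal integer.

  byte[0]=0xB7 cont=1 payload=0x37=55: acc |= 55<<0 -> acc=55 shift=7
  byte[1]=0xEA cont=1 payload=0x6A=106: acc |= 106<<7 -> acc=13623 shift=14
  byte[2]=0x05 cont=0 payload=0x05=5: acc |= 5<<14 -> acc=95543 shift=21 [end]
Varint 1: bytes[0:3] = B7 EA 05 -> value 95543 (3 byte(s))
  byte[3]=0xC7 cont=1 payload=0x47=71: acc |= 71<<0 -> acc=71 shift=7
  byte[4]=0x47 cont=0 payload=0x47=71: acc |= 71<<7 -> acc=9159 shift=14 [end]
Varint 2: bytes[3:5] = C7 47 -> value 9159 (2 byte(s))
  byte[5]=0xD8 cont=1 payload=0x58=88: acc |= 88<<0 -> acc=88 shift=7
  byte[6]=0xA1 cont=1 payload=0x21=33: acc |= 33<<7 -> acc=4312 shift=14
  byte[7]=0x7F cont=0 payload=0x7F=127: acc |= 127<<14 -> acc=2085080 shift=21 [end]
Varint 3: bytes[5:8] = D8 A1 7F -> value 2085080 (3 byte(s))
  byte[8]=0x7C cont=0 payload=0x7C=124: acc |= 124<<0 -> acc=124 shift=7 [end]
Varint 4: bytes[8:9] = 7C -> value 124 (1 byte(s))

Answer: 8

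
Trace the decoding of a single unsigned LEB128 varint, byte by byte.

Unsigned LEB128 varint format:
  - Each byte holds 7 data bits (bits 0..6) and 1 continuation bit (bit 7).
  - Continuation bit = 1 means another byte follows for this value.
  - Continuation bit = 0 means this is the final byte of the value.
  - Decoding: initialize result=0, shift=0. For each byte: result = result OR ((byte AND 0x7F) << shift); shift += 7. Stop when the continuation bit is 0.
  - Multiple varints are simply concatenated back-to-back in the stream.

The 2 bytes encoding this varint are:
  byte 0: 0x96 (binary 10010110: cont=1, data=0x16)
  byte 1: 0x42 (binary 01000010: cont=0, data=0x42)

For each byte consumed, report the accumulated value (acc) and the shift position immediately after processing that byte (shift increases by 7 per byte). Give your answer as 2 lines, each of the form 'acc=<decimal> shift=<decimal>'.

byte 0=0x96: payload=0x16=22, contrib = 22<<0 = 22; acc -> 22, shift -> 7
byte 1=0x42: payload=0x42=66, contrib = 66<<7 = 8448; acc -> 8470, shift -> 14

Answer: acc=22 shift=7
acc=8470 shift=14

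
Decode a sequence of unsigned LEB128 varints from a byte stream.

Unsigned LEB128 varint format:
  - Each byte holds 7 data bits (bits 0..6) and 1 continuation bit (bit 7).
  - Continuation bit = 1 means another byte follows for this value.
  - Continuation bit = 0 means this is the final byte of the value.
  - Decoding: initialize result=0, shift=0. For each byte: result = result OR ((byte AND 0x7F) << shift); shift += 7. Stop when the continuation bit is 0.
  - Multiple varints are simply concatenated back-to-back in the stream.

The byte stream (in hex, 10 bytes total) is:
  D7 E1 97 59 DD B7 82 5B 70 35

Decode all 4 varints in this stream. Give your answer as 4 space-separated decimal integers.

  byte[0]=0xD7 cont=1 payload=0x57=87: acc |= 87<<0 -> acc=87 shift=7
  byte[1]=0xE1 cont=1 payload=0x61=97: acc |= 97<<7 -> acc=12503 shift=14
  byte[2]=0x97 cont=1 payload=0x17=23: acc |= 23<<14 -> acc=389335 shift=21
  byte[3]=0x59 cont=0 payload=0x59=89: acc |= 89<<21 -> acc=187035863 shift=28 [end]
Varint 1: bytes[0:4] = D7 E1 97 59 -> value 187035863 (4 byte(s))
  byte[4]=0xDD cont=1 payload=0x5D=93: acc |= 93<<0 -> acc=93 shift=7
  byte[5]=0xB7 cont=1 payload=0x37=55: acc |= 55<<7 -> acc=7133 shift=14
  byte[6]=0x82 cont=1 payload=0x02=2: acc |= 2<<14 -> acc=39901 shift=21
  byte[7]=0x5B cont=0 payload=0x5B=91: acc |= 91<<21 -> acc=190880733 shift=28 [end]
Varint 2: bytes[4:8] = DD B7 82 5B -> value 190880733 (4 byte(s))
  byte[8]=0x70 cont=0 payload=0x70=112: acc |= 112<<0 -> acc=112 shift=7 [end]
Varint 3: bytes[8:9] = 70 -> value 112 (1 byte(s))
  byte[9]=0x35 cont=0 payload=0x35=53: acc |= 53<<0 -> acc=53 shift=7 [end]
Varint 4: bytes[9:10] = 35 -> value 53 (1 byte(s))

Answer: 187035863 190880733 112 53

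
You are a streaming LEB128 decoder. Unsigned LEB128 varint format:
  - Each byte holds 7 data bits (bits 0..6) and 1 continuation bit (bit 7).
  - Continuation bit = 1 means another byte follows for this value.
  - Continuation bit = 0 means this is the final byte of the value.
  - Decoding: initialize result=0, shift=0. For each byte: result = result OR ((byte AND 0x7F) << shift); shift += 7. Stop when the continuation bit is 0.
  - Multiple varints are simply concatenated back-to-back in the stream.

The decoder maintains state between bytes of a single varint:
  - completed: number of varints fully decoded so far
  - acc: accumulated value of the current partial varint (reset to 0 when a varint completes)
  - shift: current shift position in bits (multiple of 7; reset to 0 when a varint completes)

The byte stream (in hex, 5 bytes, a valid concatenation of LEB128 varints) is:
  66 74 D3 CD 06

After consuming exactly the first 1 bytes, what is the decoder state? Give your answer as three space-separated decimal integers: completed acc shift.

Answer: 1 0 0

Derivation:
byte[0]=0x66 cont=0 payload=0x66: varint #1 complete (value=102); reset -> completed=1 acc=0 shift=0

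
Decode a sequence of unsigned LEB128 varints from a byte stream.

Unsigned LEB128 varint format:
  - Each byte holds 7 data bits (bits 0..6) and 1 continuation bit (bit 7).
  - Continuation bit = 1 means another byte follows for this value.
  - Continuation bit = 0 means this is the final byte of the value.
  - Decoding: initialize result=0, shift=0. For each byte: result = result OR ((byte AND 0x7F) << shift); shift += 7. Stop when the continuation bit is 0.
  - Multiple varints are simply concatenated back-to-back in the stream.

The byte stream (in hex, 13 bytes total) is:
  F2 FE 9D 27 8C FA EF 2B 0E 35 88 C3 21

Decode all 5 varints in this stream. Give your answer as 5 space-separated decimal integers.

  byte[0]=0xF2 cont=1 payload=0x72=114: acc |= 114<<0 -> acc=114 shift=7
  byte[1]=0xFE cont=1 payload=0x7E=126: acc |= 126<<7 -> acc=16242 shift=14
  byte[2]=0x9D cont=1 payload=0x1D=29: acc |= 29<<14 -> acc=491378 shift=21
  byte[3]=0x27 cont=0 payload=0x27=39: acc |= 39<<21 -> acc=82280306 shift=28 [end]
Varint 1: bytes[0:4] = F2 FE 9D 27 -> value 82280306 (4 byte(s))
  byte[4]=0x8C cont=1 payload=0x0C=12: acc |= 12<<0 -> acc=12 shift=7
  byte[5]=0xFA cont=1 payload=0x7A=122: acc |= 122<<7 -> acc=15628 shift=14
  byte[6]=0xEF cont=1 payload=0x6F=111: acc |= 111<<14 -> acc=1834252 shift=21
  byte[7]=0x2B cont=0 payload=0x2B=43: acc |= 43<<21 -> acc=92011788 shift=28 [end]
Varint 2: bytes[4:8] = 8C FA EF 2B -> value 92011788 (4 byte(s))
  byte[8]=0x0E cont=0 payload=0x0E=14: acc |= 14<<0 -> acc=14 shift=7 [end]
Varint 3: bytes[8:9] = 0E -> value 14 (1 byte(s))
  byte[9]=0x35 cont=0 payload=0x35=53: acc |= 53<<0 -> acc=53 shift=7 [end]
Varint 4: bytes[9:10] = 35 -> value 53 (1 byte(s))
  byte[10]=0x88 cont=1 payload=0x08=8: acc |= 8<<0 -> acc=8 shift=7
  byte[11]=0xC3 cont=1 payload=0x43=67: acc |= 67<<7 -> acc=8584 shift=14
  byte[12]=0x21 cont=0 payload=0x21=33: acc |= 33<<14 -> acc=549256 shift=21 [end]
Varint 5: bytes[10:13] = 88 C3 21 -> value 549256 (3 byte(s))

Answer: 82280306 92011788 14 53 549256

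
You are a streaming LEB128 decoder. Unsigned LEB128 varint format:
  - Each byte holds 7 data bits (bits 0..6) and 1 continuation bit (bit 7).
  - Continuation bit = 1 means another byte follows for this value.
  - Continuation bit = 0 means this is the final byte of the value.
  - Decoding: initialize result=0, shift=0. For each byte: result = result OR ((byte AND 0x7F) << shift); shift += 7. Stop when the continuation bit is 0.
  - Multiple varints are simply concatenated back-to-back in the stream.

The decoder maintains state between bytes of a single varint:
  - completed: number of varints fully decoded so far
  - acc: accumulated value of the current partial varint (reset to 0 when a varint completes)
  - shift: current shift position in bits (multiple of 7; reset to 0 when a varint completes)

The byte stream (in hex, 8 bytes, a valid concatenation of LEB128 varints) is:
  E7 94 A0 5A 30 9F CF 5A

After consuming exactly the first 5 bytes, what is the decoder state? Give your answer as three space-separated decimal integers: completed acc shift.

byte[0]=0xE7 cont=1 payload=0x67: acc |= 103<<0 -> completed=0 acc=103 shift=7
byte[1]=0x94 cont=1 payload=0x14: acc |= 20<<7 -> completed=0 acc=2663 shift=14
byte[2]=0xA0 cont=1 payload=0x20: acc |= 32<<14 -> completed=0 acc=526951 shift=21
byte[3]=0x5A cont=0 payload=0x5A: varint #1 complete (value=189270631); reset -> completed=1 acc=0 shift=0
byte[4]=0x30 cont=0 payload=0x30: varint #2 complete (value=48); reset -> completed=2 acc=0 shift=0

Answer: 2 0 0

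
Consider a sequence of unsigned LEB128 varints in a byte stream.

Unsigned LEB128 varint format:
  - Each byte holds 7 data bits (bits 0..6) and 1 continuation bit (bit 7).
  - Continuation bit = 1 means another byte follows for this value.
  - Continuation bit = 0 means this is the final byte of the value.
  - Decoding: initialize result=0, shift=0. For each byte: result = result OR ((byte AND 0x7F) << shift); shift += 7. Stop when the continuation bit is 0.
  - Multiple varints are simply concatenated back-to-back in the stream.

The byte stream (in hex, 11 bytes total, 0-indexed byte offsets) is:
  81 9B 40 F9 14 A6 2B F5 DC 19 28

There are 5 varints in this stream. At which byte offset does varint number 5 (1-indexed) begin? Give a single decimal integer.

  byte[0]=0x81 cont=1 payload=0x01=1: acc |= 1<<0 -> acc=1 shift=7
  byte[1]=0x9B cont=1 payload=0x1B=27: acc |= 27<<7 -> acc=3457 shift=14
  byte[2]=0x40 cont=0 payload=0x40=64: acc |= 64<<14 -> acc=1052033 shift=21 [end]
Varint 1: bytes[0:3] = 81 9B 40 -> value 1052033 (3 byte(s))
  byte[3]=0xF9 cont=1 payload=0x79=121: acc |= 121<<0 -> acc=121 shift=7
  byte[4]=0x14 cont=0 payload=0x14=20: acc |= 20<<7 -> acc=2681 shift=14 [end]
Varint 2: bytes[3:5] = F9 14 -> value 2681 (2 byte(s))
  byte[5]=0xA6 cont=1 payload=0x26=38: acc |= 38<<0 -> acc=38 shift=7
  byte[6]=0x2B cont=0 payload=0x2B=43: acc |= 43<<7 -> acc=5542 shift=14 [end]
Varint 3: bytes[5:7] = A6 2B -> value 5542 (2 byte(s))
  byte[7]=0xF5 cont=1 payload=0x75=117: acc |= 117<<0 -> acc=117 shift=7
  byte[8]=0xDC cont=1 payload=0x5C=92: acc |= 92<<7 -> acc=11893 shift=14
  byte[9]=0x19 cont=0 payload=0x19=25: acc |= 25<<14 -> acc=421493 shift=21 [end]
Varint 4: bytes[7:10] = F5 DC 19 -> value 421493 (3 byte(s))
  byte[10]=0x28 cont=0 payload=0x28=40: acc |= 40<<0 -> acc=40 shift=7 [end]
Varint 5: bytes[10:11] = 28 -> value 40 (1 byte(s))

Answer: 10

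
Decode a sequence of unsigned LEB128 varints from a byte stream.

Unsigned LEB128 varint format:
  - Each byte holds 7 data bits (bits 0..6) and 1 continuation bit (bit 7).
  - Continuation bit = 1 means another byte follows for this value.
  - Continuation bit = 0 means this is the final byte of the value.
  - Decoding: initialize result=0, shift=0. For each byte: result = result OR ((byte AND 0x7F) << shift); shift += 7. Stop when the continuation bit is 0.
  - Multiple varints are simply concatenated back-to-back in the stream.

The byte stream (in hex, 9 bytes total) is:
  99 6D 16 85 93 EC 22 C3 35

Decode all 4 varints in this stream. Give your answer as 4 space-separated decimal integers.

  byte[0]=0x99 cont=1 payload=0x19=25: acc |= 25<<0 -> acc=25 shift=7
  byte[1]=0x6D cont=0 payload=0x6D=109: acc |= 109<<7 -> acc=13977 shift=14 [end]
Varint 1: bytes[0:2] = 99 6D -> value 13977 (2 byte(s))
  byte[2]=0x16 cont=0 payload=0x16=22: acc |= 22<<0 -> acc=22 shift=7 [end]
Varint 2: bytes[2:3] = 16 -> value 22 (1 byte(s))
  byte[3]=0x85 cont=1 payload=0x05=5: acc |= 5<<0 -> acc=5 shift=7
  byte[4]=0x93 cont=1 payload=0x13=19: acc |= 19<<7 -> acc=2437 shift=14
  byte[5]=0xEC cont=1 payload=0x6C=108: acc |= 108<<14 -> acc=1771909 shift=21
  byte[6]=0x22 cont=0 payload=0x22=34: acc |= 34<<21 -> acc=73075077 shift=28 [end]
Varint 3: bytes[3:7] = 85 93 EC 22 -> value 73075077 (4 byte(s))
  byte[7]=0xC3 cont=1 payload=0x43=67: acc |= 67<<0 -> acc=67 shift=7
  byte[8]=0x35 cont=0 payload=0x35=53: acc |= 53<<7 -> acc=6851 shift=14 [end]
Varint 4: bytes[7:9] = C3 35 -> value 6851 (2 byte(s))

Answer: 13977 22 73075077 6851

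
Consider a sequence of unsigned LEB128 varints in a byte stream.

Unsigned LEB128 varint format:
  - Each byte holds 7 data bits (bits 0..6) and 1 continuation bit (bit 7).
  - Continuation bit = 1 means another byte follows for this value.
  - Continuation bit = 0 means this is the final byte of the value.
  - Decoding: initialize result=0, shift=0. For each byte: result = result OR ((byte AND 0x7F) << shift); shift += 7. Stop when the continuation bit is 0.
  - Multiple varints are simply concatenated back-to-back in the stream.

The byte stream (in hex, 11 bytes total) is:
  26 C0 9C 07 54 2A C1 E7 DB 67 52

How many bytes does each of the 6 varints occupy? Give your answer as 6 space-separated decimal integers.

  byte[0]=0x26 cont=0 payload=0x26=38: acc |= 38<<0 -> acc=38 shift=7 [end]
Varint 1: bytes[0:1] = 26 -> value 38 (1 byte(s))
  byte[1]=0xC0 cont=1 payload=0x40=64: acc |= 64<<0 -> acc=64 shift=7
  byte[2]=0x9C cont=1 payload=0x1C=28: acc |= 28<<7 -> acc=3648 shift=14
  byte[3]=0x07 cont=0 payload=0x07=7: acc |= 7<<14 -> acc=118336 shift=21 [end]
Varint 2: bytes[1:4] = C0 9C 07 -> value 118336 (3 byte(s))
  byte[4]=0x54 cont=0 payload=0x54=84: acc |= 84<<0 -> acc=84 shift=7 [end]
Varint 3: bytes[4:5] = 54 -> value 84 (1 byte(s))
  byte[5]=0x2A cont=0 payload=0x2A=42: acc |= 42<<0 -> acc=42 shift=7 [end]
Varint 4: bytes[5:6] = 2A -> value 42 (1 byte(s))
  byte[6]=0xC1 cont=1 payload=0x41=65: acc |= 65<<0 -> acc=65 shift=7
  byte[7]=0xE7 cont=1 payload=0x67=103: acc |= 103<<7 -> acc=13249 shift=14
  byte[8]=0xDB cont=1 payload=0x5B=91: acc |= 91<<14 -> acc=1504193 shift=21
  byte[9]=0x67 cont=0 payload=0x67=103: acc |= 103<<21 -> acc=217510849 shift=28 [end]
Varint 5: bytes[6:10] = C1 E7 DB 67 -> value 217510849 (4 byte(s))
  byte[10]=0x52 cont=0 payload=0x52=82: acc |= 82<<0 -> acc=82 shift=7 [end]
Varint 6: bytes[10:11] = 52 -> value 82 (1 byte(s))

Answer: 1 3 1 1 4 1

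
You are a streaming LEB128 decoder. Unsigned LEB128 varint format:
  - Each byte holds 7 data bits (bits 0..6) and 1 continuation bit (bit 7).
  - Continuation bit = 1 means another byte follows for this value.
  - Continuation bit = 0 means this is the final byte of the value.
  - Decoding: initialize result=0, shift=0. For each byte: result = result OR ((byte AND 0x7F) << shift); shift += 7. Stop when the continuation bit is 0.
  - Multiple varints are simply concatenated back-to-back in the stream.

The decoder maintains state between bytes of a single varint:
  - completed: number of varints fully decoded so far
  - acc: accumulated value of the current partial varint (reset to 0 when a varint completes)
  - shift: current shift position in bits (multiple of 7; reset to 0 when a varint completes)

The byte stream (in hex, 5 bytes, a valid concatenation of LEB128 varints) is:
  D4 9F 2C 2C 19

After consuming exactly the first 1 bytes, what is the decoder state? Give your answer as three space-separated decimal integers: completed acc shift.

Answer: 0 84 7

Derivation:
byte[0]=0xD4 cont=1 payload=0x54: acc |= 84<<0 -> completed=0 acc=84 shift=7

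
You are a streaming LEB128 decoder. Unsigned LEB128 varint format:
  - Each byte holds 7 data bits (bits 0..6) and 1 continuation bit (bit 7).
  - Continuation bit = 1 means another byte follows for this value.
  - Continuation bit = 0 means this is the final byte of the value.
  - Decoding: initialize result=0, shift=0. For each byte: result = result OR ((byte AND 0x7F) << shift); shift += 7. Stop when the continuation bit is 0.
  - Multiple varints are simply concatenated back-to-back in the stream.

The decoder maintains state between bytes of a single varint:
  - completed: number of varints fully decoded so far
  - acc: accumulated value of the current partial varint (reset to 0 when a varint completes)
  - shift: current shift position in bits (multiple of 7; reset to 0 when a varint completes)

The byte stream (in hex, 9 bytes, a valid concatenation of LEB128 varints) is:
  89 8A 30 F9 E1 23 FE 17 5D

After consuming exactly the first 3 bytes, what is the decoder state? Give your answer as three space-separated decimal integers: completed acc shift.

byte[0]=0x89 cont=1 payload=0x09: acc |= 9<<0 -> completed=0 acc=9 shift=7
byte[1]=0x8A cont=1 payload=0x0A: acc |= 10<<7 -> completed=0 acc=1289 shift=14
byte[2]=0x30 cont=0 payload=0x30: varint #1 complete (value=787721); reset -> completed=1 acc=0 shift=0

Answer: 1 0 0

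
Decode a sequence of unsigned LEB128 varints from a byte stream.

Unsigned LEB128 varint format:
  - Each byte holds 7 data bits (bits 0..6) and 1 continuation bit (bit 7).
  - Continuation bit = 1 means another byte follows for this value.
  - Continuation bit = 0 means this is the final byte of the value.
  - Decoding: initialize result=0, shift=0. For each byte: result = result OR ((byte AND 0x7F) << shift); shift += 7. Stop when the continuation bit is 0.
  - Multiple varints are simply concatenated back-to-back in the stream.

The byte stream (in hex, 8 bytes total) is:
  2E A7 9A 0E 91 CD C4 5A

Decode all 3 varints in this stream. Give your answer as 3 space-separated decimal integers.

  byte[0]=0x2E cont=0 payload=0x2E=46: acc |= 46<<0 -> acc=46 shift=7 [end]
Varint 1: bytes[0:1] = 2E -> value 46 (1 byte(s))
  byte[1]=0xA7 cont=1 payload=0x27=39: acc |= 39<<0 -> acc=39 shift=7
  byte[2]=0x9A cont=1 payload=0x1A=26: acc |= 26<<7 -> acc=3367 shift=14
  byte[3]=0x0E cont=0 payload=0x0E=14: acc |= 14<<14 -> acc=232743 shift=21 [end]
Varint 2: bytes[1:4] = A7 9A 0E -> value 232743 (3 byte(s))
  byte[4]=0x91 cont=1 payload=0x11=17: acc |= 17<<0 -> acc=17 shift=7
  byte[5]=0xCD cont=1 payload=0x4D=77: acc |= 77<<7 -> acc=9873 shift=14
  byte[6]=0xC4 cont=1 payload=0x44=68: acc |= 68<<14 -> acc=1123985 shift=21
  byte[7]=0x5A cont=0 payload=0x5A=90: acc |= 90<<21 -> acc=189867665 shift=28 [end]
Varint 3: bytes[4:8] = 91 CD C4 5A -> value 189867665 (4 byte(s))

Answer: 46 232743 189867665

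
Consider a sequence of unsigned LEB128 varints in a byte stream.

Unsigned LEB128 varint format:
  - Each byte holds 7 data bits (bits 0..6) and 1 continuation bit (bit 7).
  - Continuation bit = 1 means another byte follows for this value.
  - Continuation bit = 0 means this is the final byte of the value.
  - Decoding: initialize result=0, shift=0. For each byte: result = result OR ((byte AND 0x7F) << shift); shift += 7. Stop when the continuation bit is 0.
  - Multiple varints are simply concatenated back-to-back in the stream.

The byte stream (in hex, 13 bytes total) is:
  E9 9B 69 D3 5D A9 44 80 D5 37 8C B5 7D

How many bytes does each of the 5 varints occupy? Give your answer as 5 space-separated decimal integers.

  byte[0]=0xE9 cont=1 payload=0x69=105: acc |= 105<<0 -> acc=105 shift=7
  byte[1]=0x9B cont=1 payload=0x1B=27: acc |= 27<<7 -> acc=3561 shift=14
  byte[2]=0x69 cont=0 payload=0x69=105: acc |= 105<<14 -> acc=1723881 shift=21 [end]
Varint 1: bytes[0:3] = E9 9B 69 -> value 1723881 (3 byte(s))
  byte[3]=0xD3 cont=1 payload=0x53=83: acc |= 83<<0 -> acc=83 shift=7
  byte[4]=0x5D cont=0 payload=0x5D=93: acc |= 93<<7 -> acc=11987 shift=14 [end]
Varint 2: bytes[3:5] = D3 5D -> value 11987 (2 byte(s))
  byte[5]=0xA9 cont=1 payload=0x29=41: acc |= 41<<0 -> acc=41 shift=7
  byte[6]=0x44 cont=0 payload=0x44=68: acc |= 68<<7 -> acc=8745 shift=14 [end]
Varint 3: bytes[5:7] = A9 44 -> value 8745 (2 byte(s))
  byte[7]=0x80 cont=1 payload=0x00=0: acc |= 0<<0 -> acc=0 shift=7
  byte[8]=0xD5 cont=1 payload=0x55=85: acc |= 85<<7 -> acc=10880 shift=14
  byte[9]=0x37 cont=0 payload=0x37=55: acc |= 55<<14 -> acc=912000 shift=21 [end]
Varint 4: bytes[7:10] = 80 D5 37 -> value 912000 (3 byte(s))
  byte[10]=0x8C cont=1 payload=0x0C=12: acc |= 12<<0 -> acc=12 shift=7
  byte[11]=0xB5 cont=1 payload=0x35=53: acc |= 53<<7 -> acc=6796 shift=14
  byte[12]=0x7D cont=0 payload=0x7D=125: acc |= 125<<14 -> acc=2054796 shift=21 [end]
Varint 5: bytes[10:13] = 8C B5 7D -> value 2054796 (3 byte(s))

Answer: 3 2 2 3 3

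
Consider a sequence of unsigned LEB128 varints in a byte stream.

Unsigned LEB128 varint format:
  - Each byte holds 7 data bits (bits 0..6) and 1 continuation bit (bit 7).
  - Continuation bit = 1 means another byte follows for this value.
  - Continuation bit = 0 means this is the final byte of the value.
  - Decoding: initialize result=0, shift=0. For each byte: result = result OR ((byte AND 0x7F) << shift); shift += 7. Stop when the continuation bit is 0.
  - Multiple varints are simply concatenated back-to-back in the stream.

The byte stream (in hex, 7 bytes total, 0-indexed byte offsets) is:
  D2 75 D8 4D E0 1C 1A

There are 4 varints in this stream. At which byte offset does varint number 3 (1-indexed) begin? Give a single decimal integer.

Answer: 4

Derivation:
  byte[0]=0xD2 cont=1 payload=0x52=82: acc |= 82<<0 -> acc=82 shift=7
  byte[1]=0x75 cont=0 payload=0x75=117: acc |= 117<<7 -> acc=15058 shift=14 [end]
Varint 1: bytes[0:2] = D2 75 -> value 15058 (2 byte(s))
  byte[2]=0xD8 cont=1 payload=0x58=88: acc |= 88<<0 -> acc=88 shift=7
  byte[3]=0x4D cont=0 payload=0x4D=77: acc |= 77<<7 -> acc=9944 shift=14 [end]
Varint 2: bytes[2:4] = D8 4D -> value 9944 (2 byte(s))
  byte[4]=0xE0 cont=1 payload=0x60=96: acc |= 96<<0 -> acc=96 shift=7
  byte[5]=0x1C cont=0 payload=0x1C=28: acc |= 28<<7 -> acc=3680 shift=14 [end]
Varint 3: bytes[4:6] = E0 1C -> value 3680 (2 byte(s))
  byte[6]=0x1A cont=0 payload=0x1A=26: acc |= 26<<0 -> acc=26 shift=7 [end]
Varint 4: bytes[6:7] = 1A -> value 26 (1 byte(s))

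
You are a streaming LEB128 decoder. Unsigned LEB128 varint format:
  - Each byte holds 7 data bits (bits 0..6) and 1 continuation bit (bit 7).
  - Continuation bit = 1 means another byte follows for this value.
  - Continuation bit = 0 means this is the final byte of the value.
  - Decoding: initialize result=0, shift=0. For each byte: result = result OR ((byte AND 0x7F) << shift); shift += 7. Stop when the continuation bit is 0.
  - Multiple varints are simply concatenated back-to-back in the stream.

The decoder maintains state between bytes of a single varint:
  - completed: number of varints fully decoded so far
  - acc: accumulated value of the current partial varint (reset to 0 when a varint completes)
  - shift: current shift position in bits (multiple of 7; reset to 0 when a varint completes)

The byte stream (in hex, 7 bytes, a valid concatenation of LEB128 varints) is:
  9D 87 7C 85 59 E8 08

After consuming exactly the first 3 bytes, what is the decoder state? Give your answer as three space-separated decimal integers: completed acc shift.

byte[0]=0x9D cont=1 payload=0x1D: acc |= 29<<0 -> completed=0 acc=29 shift=7
byte[1]=0x87 cont=1 payload=0x07: acc |= 7<<7 -> completed=0 acc=925 shift=14
byte[2]=0x7C cont=0 payload=0x7C: varint #1 complete (value=2032541); reset -> completed=1 acc=0 shift=0

Answer: 1 0 0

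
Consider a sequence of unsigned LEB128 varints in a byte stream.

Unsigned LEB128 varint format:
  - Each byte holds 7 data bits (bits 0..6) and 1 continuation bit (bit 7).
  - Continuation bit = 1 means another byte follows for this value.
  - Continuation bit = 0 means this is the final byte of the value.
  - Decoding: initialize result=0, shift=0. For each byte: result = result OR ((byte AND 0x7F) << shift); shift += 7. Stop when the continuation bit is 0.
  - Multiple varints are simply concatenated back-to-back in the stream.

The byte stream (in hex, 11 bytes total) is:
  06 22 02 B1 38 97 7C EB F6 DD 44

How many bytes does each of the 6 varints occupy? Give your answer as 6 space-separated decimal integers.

Answer: 1 1 1 2 2 4

Derivation:
  byte[0]=0x06 cont=0 payload=0x06=6: acc |= 6<<0 -> acc=6 shift=7 [end]
Varint 1: bytes[0:1] = 06 -> value 6 (1 byte(s))
  byte[1]=0x22 cont=0 payload=0x22=34: acc |= 34<<0 -> acc=34 shift=7 [end]
Varint 2: bytes[1:2] = 22 -> value 34 (1 byte(s))
  byte[2]=0x02 cont=0 payload=0x02=2: acc |= 2<<0 -> acc=2 shift=7 [end]
Varint 3: bytes[2:3] = 02 -> value 2 (1 byte(s))
  byte[3]=0xB1 cont=1 payload=0x31=49: acc |= 49<<0 -> acc=49 shift=7
  byte[4]=0x38 cont=0 payload=0x38=56: acc |= 56<<7 -> acc=7217 shift=14 [end]
Varint 4: bytes[3:5] = B1 38 -> value 7217 (2 byte(s))
  byte[5]=0x97 cont=1 payload=0x17=23: acc |= 23<<0 -> acc=23 shift=7
  byte[6]=0x7C cont=0 payload=0x7C=124: acc |= 124<<7 -> acc=15895 shift=14 [end]
Varint 5: bytes[5:7] = 97 7C -> value 15895 (2 byte(s))
  byte[7]=0xEB cont=1 payload=0x6B=107: acc |= 107<<0 -> acc=107 shift=7
  byte[8]=0xF6 cont=1 payload=0x76=118: acc |= 118<<7 -> acc=15211 shift=14
  byte[9]=0xDD cont=1 payload=0x5D=93: acc |= 93<<14 -> acc=1538923 shift=21
  byte[10]=0x44 cont=0 payload=0x44=68: acc |= 68<<21 -> acc=144145259 shift=28 [end]
Varint 6: bytes[7:11] = EB F6 DD 44 -> value 144145259 (4 byte(s))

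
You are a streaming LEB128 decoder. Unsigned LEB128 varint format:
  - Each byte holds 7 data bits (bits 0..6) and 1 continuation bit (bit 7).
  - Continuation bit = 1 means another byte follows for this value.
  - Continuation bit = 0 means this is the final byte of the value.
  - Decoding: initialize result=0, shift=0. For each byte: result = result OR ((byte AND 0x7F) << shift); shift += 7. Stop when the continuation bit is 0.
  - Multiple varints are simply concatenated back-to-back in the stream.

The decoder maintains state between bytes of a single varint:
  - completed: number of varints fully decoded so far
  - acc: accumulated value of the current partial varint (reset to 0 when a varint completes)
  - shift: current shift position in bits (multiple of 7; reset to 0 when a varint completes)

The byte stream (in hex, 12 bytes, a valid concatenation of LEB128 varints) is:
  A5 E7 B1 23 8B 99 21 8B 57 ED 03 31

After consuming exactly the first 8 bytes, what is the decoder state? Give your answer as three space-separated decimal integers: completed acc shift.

Answer: 2 11 7

Derivation:
byte[0]=0xA5 cont=1 payload=0x25: acc |= 37<<0 -> completed=0 acc=37 shift=7
byte[1]=0xE7 cont=1 payload=0x67: acc |= 103<<7 -> completed=0 acc=13221 shift=14
byte[2]=0xB1 cont=1 payload=0x31: acc |= 49<<14 -> completed=0 acc=816037 shift=21
byte[3]=0x23 cont=0 payload=0x23: varint #1 complete (value=74216357); reset -> completed=1 acc=0 shift=0
byte[4]=0x8B cont=1 payload=0x0B: acc |= 11<<0 -> completed=1 acc=11 shift=7
byte[5]=0x99 cont=1 payload=0x19: acc |= 25<<7 -> completed=1 acc=3211 shift=14
byte[6]=0x21 cont=0 payload=0x21: varint #2 complete (value=543883); reset -> completed=2 acc=0 shift=0
byte[7]=0x8B cont=1 payload=0x0B: acc |= 11<<0 -> completed=2 acc=11 shift=7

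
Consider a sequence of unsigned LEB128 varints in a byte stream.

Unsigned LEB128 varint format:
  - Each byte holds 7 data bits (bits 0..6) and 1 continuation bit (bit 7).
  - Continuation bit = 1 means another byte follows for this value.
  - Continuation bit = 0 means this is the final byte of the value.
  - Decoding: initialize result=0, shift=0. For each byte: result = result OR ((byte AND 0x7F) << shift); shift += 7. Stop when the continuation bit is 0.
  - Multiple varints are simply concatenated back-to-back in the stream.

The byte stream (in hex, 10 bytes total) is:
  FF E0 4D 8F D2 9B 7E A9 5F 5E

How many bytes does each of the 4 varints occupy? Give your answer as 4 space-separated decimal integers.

Answer: 3 4 2 1

Derivation:
  byte[0]=0xFF cont=1 payload=0x7F=127: acc |= 127<<0 -> acc=127 shift=7
  byte[1]=0xE0 cont=1 payload=0x60=96: acc |= 96<<7 -> acc=12415 shift=14
  byte[2]=0x4D cont=0 payload=0x4D=77: acc |= 77<<14 -> acc=1273983 shift=21 [end]
Varint 1: bytes[0:3] = FF E0 4D -> value 1273983 (3 byte(s))
  byte[3]=0x8F cont=1 payload=0x0F=15: acc |= 15<<0 -> acc=15 shift=7
  byte[4]=0xD2 cont=1 payload=0x52=82: acc |= 82<<7 -> acc=10511 shift=14
  byte[5]=0x9B cont=1 payload=0x1B=27: acc |= 27<<14 -> acc=452879 shift=21
  byte[6]=0x7E cont=0 payload=0x7E=126: acc |= 126<<21 -> acc=264694031 shift=28 [end]
Varint 2: bytes[3:7] = 8F D2 9B 7E -> value 264694031 (4 byte(s))
  byte[7]=0xA9 cont=1 payload=0x29=41: acc |= 41<<0 -> acc=41 shift=7
  byte[8]=0x5F cont=0 payload=0x5F=95: acc |= 95<<7 -> acc=12201 shift=14 [end]
Varint 3: bytes[7:9] = A9 5F -> value 12201 (2 byte(s))
  byte[9]=0x5E cont=0 payload=0x5E=94: acc |= 94<<0 -> acc=94 shift=7 [end]
Varint 4: bytes[9:10] = 5E -> value 94 (1 byte(s))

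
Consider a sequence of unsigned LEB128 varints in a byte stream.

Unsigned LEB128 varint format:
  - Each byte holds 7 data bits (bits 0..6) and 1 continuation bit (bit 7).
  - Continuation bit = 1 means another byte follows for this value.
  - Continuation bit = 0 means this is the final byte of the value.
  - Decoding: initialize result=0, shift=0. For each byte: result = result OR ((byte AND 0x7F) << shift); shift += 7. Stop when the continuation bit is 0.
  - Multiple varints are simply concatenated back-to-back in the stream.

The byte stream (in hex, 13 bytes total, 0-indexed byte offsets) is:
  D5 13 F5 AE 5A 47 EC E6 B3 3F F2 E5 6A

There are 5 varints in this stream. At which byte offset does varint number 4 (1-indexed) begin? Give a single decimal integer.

Answer: 6

Derivation:
  byte[0]=0xD5 cont=1 payload=0x55=85: acc |= 85<<0 -> acc=85 shift=7
  byte[1]=0x13 cont=0 payload=0x13=19: acc |= 19<<7 -> acc=2517 shift=14 [end]
Varint 1: bytes[0:2] = D5 13 -> value 2517 (2 byte(s))
  byte[2]=0xF5 cont=1 payload=0x75=117: acc |= 117<<0 -> acc=117 shift=7
  byte[3]=0xAE cont=1 payload=0x2E=46: acc |= 46<<7 -> acc=6005 shift=14
  byte[4]=0x5A cont=0 payload=0x5A=90: acc |= 90<<14 -> acc=1480565 shift=21 [end]
Varint 2: bytes[2:5] = F5 AE 5A -> value 1480565 (3 byte(s))
  byte[5]=0x47 cont=0 payload=0x47=71: acc |= 71<<0 -> acc=71 shift=7 [end]
Varint 3: bytes[5:6] = 47 -> value 71 (1 byte(s))
  byte[6]=0xEC cont=1 payload=0x6C=108: acc |= 108<<0 -> acc=108 shift=7
  byte[7]=0xE6 cont=1 payload=0x66=102: acc |= 102<<7 -> acc=13164 shift=14
  byte[8]=0xB3 cont=1 payload=0x33=51: acc |= 51<<14 -> acc=848748 shift=21
  byte[9]=0x3F cont=0 payload=0x3F=63: acc |= 63<<21 -> acc=132969324 shift=28 [end]
Varint 4: bytes[6:10] = EC E6 B3 3F -> value 132969324 (4 byte(s))
  byte[10]=0xF2 cont=1 payload=0x72=114: acc |= 114<<0 -> acc=114 shift=7
  byte[11]=0xE5 cont=1 payload=0x65=101: acc |= 101<<7 -> acc=13042 shift=14
  byte[12]=0x6A cont=0 payload=0x6A=106: acc |= 106<<14 -> acc=1749746 shift=21 [end]
Varint 5: bytes[10:13] = F2 E5 6A -> value 1749746 (3 byte(s))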